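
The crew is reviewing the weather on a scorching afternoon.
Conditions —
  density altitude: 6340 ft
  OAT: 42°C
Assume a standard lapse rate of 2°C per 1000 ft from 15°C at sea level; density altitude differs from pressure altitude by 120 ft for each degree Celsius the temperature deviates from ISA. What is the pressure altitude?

2500 ft

DA = PA + 120 × (OAT − (15 − 2·PA/1000)) = PA + 120·OAT − 1800 + 0.24·PA = 1.24·PA + 120·OAT − 1800.
So 1.24·PA = 6340 − 120 × 42 + 1800 = 3100.
PA = 3100 / 1.24 = 2500 ft.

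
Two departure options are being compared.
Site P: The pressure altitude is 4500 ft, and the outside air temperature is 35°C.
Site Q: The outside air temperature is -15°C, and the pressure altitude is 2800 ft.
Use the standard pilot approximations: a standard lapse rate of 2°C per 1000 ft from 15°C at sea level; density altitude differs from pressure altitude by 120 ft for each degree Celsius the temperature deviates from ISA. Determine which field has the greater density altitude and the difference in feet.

Site P by 8108 ft

Site P: ISA temp = 6°C, deviation +29°C, DA = 4500 + 120 × 29 = 7980 ft.
Site Q: ISA temp = 9.4°C, deviation -24.4°C, DA = 2800 + 120 × (-24.4) = -128 ft.
Site P is higher by 7980 − (-128) = 8108 ft.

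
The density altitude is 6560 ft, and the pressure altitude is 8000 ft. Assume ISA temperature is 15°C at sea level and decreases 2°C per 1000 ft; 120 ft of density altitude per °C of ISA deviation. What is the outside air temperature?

Density altitude − pressure altitude = 6560 − 8000 = -1440 ft.
At 120 ft/°C that is an ISA deviation of -1440/120 = -12°C.
ISA temperature at 8000 ft = 15 − 2 × (8000/1000) = -1°C.
OAT = ISA + deviation = -1 + (-12) = -13°C.

-13°C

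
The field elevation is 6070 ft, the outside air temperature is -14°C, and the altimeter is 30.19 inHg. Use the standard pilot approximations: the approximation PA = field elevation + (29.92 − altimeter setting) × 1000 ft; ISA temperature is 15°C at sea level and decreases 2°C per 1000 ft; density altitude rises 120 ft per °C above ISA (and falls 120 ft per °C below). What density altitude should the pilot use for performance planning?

Pressure altitude = 6070 + (29.92 − 30.19) × 1000 = 6070 + (-270) = 5800 ft.
ISA temperature at 5800 ft = 15 − 2 × (5800/1000) = 3.4°C.
ISA deviation = -14 − 3.4 = -17.4°C.
Density altitude = 5800 + 120 × (-17.4) = 3712 ft.

3712 ft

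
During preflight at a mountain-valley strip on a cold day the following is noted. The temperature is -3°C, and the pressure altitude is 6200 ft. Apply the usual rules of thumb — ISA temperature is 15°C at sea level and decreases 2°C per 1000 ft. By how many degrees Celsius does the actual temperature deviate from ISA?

ISA temperature at 6200 ft = 15 − 2 × (6200/1000) = 2.6°C.
Deviation = OAT − ISA = -3 − 2.6 = -5.6°C.

ISA-5.6°C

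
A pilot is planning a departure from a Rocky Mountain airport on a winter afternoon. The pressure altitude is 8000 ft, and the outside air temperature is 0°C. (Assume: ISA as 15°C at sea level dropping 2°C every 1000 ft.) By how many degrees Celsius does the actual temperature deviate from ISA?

ISA+1°C

ISA temperature at 8000 ft = 15 − 2 × (8000/1000) = -1°C.
Deviation = OAT − ISA = 0 − (-1) = +1°C.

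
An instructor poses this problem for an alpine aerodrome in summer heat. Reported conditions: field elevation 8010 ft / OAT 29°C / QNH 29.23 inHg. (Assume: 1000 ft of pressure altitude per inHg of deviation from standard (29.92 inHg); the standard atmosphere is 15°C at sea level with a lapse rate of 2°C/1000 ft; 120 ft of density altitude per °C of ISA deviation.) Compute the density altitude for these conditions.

Pressure altitude = 8010 + (29.92 − 29.23) × 1000 = 8010 + (+690) = 8700 ft.
ISA temperature at 8700 ft = 15 − 2 × (8700/1000) = -2.4°C.
ISA deviation = 29 − (-2.4) = +31.4°C.
Density altitude = 8700 + 120 × (31.4) = 12468 ft.

12468 ft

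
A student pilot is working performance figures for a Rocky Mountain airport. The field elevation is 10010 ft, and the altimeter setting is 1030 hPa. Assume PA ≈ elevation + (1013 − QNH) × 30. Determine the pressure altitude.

Pressure correction = (1013 − 1030) × 30 = -510 ft.
Pressure altitude = 10010 + (-510) = 9500 ft.

9500 ft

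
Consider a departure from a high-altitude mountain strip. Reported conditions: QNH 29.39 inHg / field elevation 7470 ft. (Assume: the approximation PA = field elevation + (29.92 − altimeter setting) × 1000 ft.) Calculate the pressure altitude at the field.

Pressure correction = (29.92 − 29.39) × 1000 = +530 ft.
Pressure altitude = 7470 + (+530) = 8000 ft.

8000 ft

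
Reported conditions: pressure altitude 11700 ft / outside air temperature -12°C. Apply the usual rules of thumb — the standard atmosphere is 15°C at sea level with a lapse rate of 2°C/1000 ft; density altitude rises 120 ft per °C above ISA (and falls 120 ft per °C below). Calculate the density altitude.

ISA temperature at 11700 ft = 15 − 2 × (11700/1000) = -8.4°C.
ISA deviation = -12 − (-8.4) = -3.6°C.
Density altitude = 11700 + 120 × (-3.6) = 11700 + (-432) = 11268 ft.

11268 ft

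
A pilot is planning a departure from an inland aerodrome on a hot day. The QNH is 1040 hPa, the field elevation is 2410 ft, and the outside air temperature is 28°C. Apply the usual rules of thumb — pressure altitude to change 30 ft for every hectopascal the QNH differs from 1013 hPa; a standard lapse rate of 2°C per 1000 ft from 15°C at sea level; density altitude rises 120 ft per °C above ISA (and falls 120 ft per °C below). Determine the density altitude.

Pressure altitude = 2410 + (1013 − 1040) × 30 = 2410 + (-810) = 1600 ft.
ISA temperature at 1600 ft = 15 − 2 × (1600/1000) = 11.8°C.
ISA deviation = 28 − 11.8 = +16.2°C.
Density altitude = 1600 + 120 × (16.2) = 3544 ft.

3544 ft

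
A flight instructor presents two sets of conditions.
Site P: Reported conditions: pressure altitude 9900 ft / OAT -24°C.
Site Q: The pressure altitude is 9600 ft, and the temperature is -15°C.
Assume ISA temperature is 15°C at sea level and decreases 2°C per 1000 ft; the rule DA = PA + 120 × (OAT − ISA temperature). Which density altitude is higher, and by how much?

Site Q by 708 ft

Site P: ISA temp = -4.8°C, deviation -19.2°C, DA = 9900 + 120 × (-19.2) = 7596 ft.
Site Q: ISA temp = -4.2°C, deviation -10.8°C, DA = 9600 + 120 × (-10.8) = 8304 ft.
Site Q is higher by 8304 − 7596 = 708 ft.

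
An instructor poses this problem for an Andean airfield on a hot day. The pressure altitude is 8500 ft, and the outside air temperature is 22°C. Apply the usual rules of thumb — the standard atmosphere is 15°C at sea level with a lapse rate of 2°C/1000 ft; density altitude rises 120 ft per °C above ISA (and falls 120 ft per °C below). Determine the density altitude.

11380 ft

ISA temperature at 8500 ft = 15 − 2 × (8500/1000) = -2°C.
ISA deviation = 22 − (-2) = +24°C.
Density altitude = 8500 + 120 × (24) = 8500 + (+2880) = 11380 ft.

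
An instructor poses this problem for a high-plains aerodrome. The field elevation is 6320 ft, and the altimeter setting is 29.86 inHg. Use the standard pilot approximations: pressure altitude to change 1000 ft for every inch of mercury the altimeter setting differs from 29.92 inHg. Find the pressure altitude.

Pressure correction = (29.92 − 29.86) × 1000 = +60 ft.
Pressure altitude = 6320 + (+60) = 6380 ft.

6380 ft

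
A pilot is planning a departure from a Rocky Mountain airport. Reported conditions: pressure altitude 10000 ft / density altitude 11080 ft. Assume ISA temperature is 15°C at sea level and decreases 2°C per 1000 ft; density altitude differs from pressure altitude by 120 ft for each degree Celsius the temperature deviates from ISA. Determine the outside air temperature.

Density altitude − pressure altitude = 11080 − 10000 = +1080 ft.
At 120 ft/°C that is an ISA deviation of 1080/120 = +9°C.
ISA temperature at 10000 ft = 15 − 2 × (10000/1000) = -5°C.
OAT = ISA + deviation = -5 + (+9) = 4°C.

4°C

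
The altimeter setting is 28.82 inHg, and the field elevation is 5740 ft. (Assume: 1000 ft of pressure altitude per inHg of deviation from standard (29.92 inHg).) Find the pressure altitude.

6840 ft

Pressure correction = (29.92 − 28.82) × 1000 = +1100 ft.
Pressure altitude = 5740 + (+1100) = 6840 ft.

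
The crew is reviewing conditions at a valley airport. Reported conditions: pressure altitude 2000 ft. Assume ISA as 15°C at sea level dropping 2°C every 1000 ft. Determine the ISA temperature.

ISA temperature = 15 − 2 × (2000/1000) = 15 − 4 = 11°C.

11°C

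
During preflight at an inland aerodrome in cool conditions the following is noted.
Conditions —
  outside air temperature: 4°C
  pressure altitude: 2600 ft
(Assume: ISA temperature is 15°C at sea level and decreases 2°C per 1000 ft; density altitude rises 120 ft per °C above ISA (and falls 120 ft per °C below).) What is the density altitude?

1904 ft

ISA temperature at 2600 ft = 15 − 2 × (2600/1000) = 9.8°C.
ISA deviation = 4 − 9.8 = -5.8°C.
Density altitude = 2600 + 120 × (-5.8) = 2600 + (-696) = 1904 ft.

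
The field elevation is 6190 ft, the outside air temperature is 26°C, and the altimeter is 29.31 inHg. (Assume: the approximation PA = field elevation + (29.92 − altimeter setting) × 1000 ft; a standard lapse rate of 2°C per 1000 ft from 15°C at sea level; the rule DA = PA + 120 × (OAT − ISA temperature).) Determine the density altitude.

Pressure altitude = 6190 + (29.92 − 29.31) × 1000 = 6190 + (+610) = 6800 ft.
ISA temperature at 6800 ft = 15 − 2 × (6800/1000) = 1.4°C.
ISA deviation = 26 − 1.4 = +24.6°C.
Density altitude = 6800 + 120 × (24.6) = 9752 ft.

9752 ft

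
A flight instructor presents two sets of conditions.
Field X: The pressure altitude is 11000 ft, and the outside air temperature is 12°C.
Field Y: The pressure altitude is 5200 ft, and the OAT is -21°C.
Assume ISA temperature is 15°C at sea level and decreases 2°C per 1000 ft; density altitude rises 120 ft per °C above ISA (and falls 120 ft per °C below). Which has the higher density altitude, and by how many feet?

Field X: ISA temp = -7°C, deviation +19°C, DA = 11000 + 120 × 19 = 13280 ft.
Field Y: ISA temp = 4.6°C, deviation -25.6°C, DA = 5200 + 120 × (-25.6) = 2128 ft.
Field X is higher by 13280 − 2128 = 11152 ft.

Field X by 11152 ft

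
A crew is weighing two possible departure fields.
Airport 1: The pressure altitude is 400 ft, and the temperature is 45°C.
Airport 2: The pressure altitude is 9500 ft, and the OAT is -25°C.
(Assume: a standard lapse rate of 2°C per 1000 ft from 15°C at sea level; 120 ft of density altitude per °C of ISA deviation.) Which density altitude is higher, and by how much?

Airport 1: ISA temp = 14.2°C, deviation +30.8°C, DA = 400 + 120 × 30.8 = 4096 ft.
Airport 2: ISA temp = -4°C, deviation -21°C, DA = 9500 + 120 × (-21) = 6980 ft.
Airport 2 is higher by 6980 − 4096 = 2884 ft.

Airport 2 by 2884 ft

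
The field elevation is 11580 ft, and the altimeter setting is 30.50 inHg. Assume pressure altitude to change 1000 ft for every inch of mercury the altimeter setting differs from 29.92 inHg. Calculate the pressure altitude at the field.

Pressure correction = (29.92 − 30.50) × 1000 = -580 ft.
Pressure altitude = 11580 + (-580) = 11000 ft.

11000 ft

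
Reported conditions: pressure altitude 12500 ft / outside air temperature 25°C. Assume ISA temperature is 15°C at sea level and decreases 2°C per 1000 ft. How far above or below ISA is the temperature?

ISA temperature at 12500 ft = 15 − 2 × (12500/1000) = -10°C.
Deviation = OAT − ISA = 25 − (-10) = +35°C.

ISA+35°C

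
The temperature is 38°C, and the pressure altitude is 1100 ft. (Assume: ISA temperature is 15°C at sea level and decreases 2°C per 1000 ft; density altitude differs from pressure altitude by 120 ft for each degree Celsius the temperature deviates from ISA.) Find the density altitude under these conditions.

ISA temperature at 1100 ft = 15 − 2 × (1100/1000) = 12.8°C.
ISA deviation = 38 − 12.8 = +25.2°C.
Density altitude = 1100 + 120 × (25.2) = 1100 + (+3024) = 4124 ft.

4124 ft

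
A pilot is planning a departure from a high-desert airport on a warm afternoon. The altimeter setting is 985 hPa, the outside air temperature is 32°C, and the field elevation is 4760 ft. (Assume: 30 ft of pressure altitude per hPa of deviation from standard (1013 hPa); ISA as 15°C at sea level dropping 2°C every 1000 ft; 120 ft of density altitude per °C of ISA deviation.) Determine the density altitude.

Pressure altitude = 4760 + (1013 − 985) × 30 = 4760 + (+840) = 5600 ft.
ISA temperature at 5600 ft = 15 − 2 × (5600/1000) = 3.8°C.
ISA deviation = 32 − 3.8 = +28.2°C.
Density altitude = 5600 + 120 × (28.2) = 8984 ft.

8984 ft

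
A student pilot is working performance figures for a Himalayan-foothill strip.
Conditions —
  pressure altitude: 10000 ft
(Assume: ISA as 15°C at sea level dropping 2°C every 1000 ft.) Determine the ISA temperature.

ISA temperature = 15 − 2 × (10000/1000) = 15 − 20 = -5°C.

-5°C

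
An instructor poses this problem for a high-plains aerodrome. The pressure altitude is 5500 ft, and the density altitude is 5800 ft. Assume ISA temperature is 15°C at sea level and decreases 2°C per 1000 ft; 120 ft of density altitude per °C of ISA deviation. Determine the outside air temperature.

Density altitude − pressure altitude = 5800 − 5500 = +300 ft.
At 120 ft/°C that is an ISA deviation of 300/120 = +2.5°C.
ISA temperature at 5500 ft = 15 − 2 × (5500/1000) = 4°C.
OAT = ISA + deviation = 4 + (+2.5) = 6.5°C.

6.5°C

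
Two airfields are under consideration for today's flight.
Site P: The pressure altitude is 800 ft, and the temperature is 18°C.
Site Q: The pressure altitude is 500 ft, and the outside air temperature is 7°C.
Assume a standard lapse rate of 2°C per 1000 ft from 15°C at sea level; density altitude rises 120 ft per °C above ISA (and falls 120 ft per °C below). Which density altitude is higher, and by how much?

Site P: ISA temp = 13.4°C, deviation +4.6°C, DA = 800 + 120 × 4.6 = 1352 ft.
Site Q: ISA temp = 14°C, deviation -7°C, DA = 500 + 120 × (-7) = -340 ft.
Site P is higher by 1352 − (-340) = 1692 ft.

Site P by 1692 ft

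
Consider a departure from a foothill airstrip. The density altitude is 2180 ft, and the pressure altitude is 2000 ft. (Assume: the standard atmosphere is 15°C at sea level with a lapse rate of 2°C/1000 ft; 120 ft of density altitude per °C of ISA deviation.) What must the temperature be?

Density altitude − pressure altitude = 2180 − 2000 = +180 ft.
At 120 ft/°C that is an ISA deviation of 180/120 = +1.5°C.
ISA temperature at 2000 ft = 15 − 2 × (2000/1000) = 11°C.
OAT = ISA + deviation = 11 + (+1.5) = 12.5°C.

12.5°C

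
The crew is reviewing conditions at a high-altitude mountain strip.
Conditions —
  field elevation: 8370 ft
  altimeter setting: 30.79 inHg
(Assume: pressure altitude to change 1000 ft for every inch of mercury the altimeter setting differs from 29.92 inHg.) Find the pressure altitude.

7500 ft

Pressure correction = (29.92 − 30.79) × 1000 = -870 ft.
Pressure altitude = 8370 + (-870) = 7500 ft.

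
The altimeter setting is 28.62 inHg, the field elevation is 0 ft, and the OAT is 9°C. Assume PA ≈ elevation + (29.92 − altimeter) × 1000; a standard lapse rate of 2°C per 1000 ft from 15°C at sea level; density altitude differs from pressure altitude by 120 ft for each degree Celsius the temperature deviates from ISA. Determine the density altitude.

892 ft

Pressure altitude = 0 + (29.92 − 28.62) × 1000 = 0 + (+1300) = 1300 ft.
ISA temperature at 1300 ft = 15 − 2 × (1300/1000) = 12.4°C.
ISA deviation = 9 − 12.4 = -3.4°C.
Density altitude = 1300 + 120 × (-3.4) = 892 ft.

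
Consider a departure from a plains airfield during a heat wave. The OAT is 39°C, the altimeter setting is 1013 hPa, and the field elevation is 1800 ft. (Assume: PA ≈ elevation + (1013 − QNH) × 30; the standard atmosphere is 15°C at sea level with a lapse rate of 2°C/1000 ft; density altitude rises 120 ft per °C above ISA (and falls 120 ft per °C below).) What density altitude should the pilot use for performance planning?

Pressure altitude = 1800 + (1013 − 1013) × 30 = 1800 + (0) = 1800 ft.
ISA temperature at 1800 ft = 15 − 2 × (1800/1000) = 11.4°C.
ISA deviation = 39 − 11.4 = +27.6°C.
Density altitude = 1800 + 120 × (27.6) = 5112 ft.

5112 ft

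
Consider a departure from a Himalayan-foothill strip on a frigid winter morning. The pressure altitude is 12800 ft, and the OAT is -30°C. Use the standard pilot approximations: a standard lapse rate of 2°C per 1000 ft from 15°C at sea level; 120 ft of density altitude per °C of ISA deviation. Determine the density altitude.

ISA temperature at 12800 ft = 15 − 2 × (12800/1000) = -10.6°C.
ISA deviation = -30 − (-10.6) = -19.4°C.
Density altitude = 12800 + 120 × (-19.4) = 12800 + (-2328) = 10472 ft.

10472 ft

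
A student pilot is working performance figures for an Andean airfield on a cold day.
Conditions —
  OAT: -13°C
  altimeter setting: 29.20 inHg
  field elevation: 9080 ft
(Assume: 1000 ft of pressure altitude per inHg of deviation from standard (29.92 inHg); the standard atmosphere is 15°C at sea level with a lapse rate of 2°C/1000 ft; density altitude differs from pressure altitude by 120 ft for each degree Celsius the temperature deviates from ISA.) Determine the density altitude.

Pressure altitude = 9080 + (29.92 − 29.20) × 1000 = 9080 + (+720) = 9800 ft.
ISA temperature at 9800 ft = 15 − 2 × (9800/1000) = -4.6°C.
ISA deviation = -13 − (-4.6) = -8.4°C.
Density altitude = 9800 + 120 × (-8.4) = 8792 ft.

8792 ft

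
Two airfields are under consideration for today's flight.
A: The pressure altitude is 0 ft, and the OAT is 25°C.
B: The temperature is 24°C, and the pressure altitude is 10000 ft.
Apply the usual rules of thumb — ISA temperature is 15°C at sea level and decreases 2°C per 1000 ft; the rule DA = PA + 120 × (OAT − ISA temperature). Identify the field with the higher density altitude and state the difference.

A: ISA temp = 15°C, deviation +10°C, DA = 0 + 120 × 10 = 1200 ft.
B: ISA temp = -5°C, deviation +29°C, DA = 10000 + 120 × 29 = 13480 ft.
B is higher by 13480 − 1200 = 12280 ft.

B by 12280 ft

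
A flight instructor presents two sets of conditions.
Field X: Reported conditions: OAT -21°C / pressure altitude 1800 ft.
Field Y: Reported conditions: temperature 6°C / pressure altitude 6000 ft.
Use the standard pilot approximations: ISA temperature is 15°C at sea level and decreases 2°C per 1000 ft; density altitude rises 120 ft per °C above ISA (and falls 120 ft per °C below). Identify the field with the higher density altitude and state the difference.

Field Y by 8448 ft

Field X: ISA temp = 11.4°C, deviation -32.4°C, DA = 1800 + 120 × (-32.4) = -2088 ft.
Field Y: ISA temp = 3°C, deviation +3°C, DA = 6000 + 120 × 3 = 6360 ft.
Field Y is higher by 6360 − (-2088) = 8448 ft.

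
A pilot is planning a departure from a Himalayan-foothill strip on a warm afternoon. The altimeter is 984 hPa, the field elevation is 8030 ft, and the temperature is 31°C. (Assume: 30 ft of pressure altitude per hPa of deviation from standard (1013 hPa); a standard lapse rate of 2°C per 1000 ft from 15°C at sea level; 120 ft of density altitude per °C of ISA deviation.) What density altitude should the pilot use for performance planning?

12956 ft

Pressure altitude = 8030 + (1013 − 984) × 30 = 8030 + (+870) = 8900 ft.
ISA temperature at 8900 ft = 15 − 2 × (8900/1000) = -2.8°C.
ISA deviation = 31 − (-2.8) = +33.8°C.
Density altitude = 8900 + 120 × (33.8) = 12956 ft.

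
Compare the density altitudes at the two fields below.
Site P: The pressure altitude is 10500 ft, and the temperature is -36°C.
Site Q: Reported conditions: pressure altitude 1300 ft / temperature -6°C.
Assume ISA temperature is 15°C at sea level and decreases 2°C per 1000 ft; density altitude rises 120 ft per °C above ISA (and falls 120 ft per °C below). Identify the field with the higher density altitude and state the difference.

Site P by 7808 ft

Site P: ISA temp = -6°C, deviation -30°C, DA = 10500 + 120 × (-30) = 6900 ft.
Site Q: ISA temp = 12.4°C, deviation -18.4°C, DA = 1300 + 120 × (-18.4) = -908 ft.
Site P is higher by 6900 − (-908) = 7808 ft.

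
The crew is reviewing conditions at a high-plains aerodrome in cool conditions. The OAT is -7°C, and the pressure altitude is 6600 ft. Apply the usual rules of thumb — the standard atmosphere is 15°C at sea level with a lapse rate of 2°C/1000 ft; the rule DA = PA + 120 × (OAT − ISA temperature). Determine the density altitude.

ISA temperature at 6600 ft = 15 − 2 × (6600/1000) = 1.8°C.
ISA deviation = -7 − 1.8 = -8.8°C.
Density altitude = 6600 + 120 × (-8.8) = 6600 + (-1056) = 5544 ft.

5544 ft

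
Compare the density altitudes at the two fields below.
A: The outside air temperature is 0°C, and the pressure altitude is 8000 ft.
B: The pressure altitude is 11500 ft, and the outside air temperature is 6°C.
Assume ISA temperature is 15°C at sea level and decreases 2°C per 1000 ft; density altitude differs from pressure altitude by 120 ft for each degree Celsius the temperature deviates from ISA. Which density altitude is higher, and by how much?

B by 5060 ft

A: ISA temp = -1°C, deviation +1°C, DA = 8000 + 120 × 1 = 8120 ft.
B: ISA temp = -8°C, deviation +14°C, DA = 11500 + 120 × 14 = 13180 ft.
B is higher by 13180 − 8120 = 5060 ft.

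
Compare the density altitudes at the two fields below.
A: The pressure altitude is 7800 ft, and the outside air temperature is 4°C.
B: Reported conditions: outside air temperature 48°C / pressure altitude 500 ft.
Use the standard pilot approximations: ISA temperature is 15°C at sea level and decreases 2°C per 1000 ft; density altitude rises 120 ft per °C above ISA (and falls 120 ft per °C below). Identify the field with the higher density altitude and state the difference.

A by 3772 ft

A: ISA temp = -0.6°C, deviation +4.6°C, DA = 7800 + 120 × 4.6 = 8352 ft.
B: ISA temp = 14°C, deviation +34°C, DA = 500 + 120 × 34 = 4580 ft.
A is higher by 8352 − 4580 = 3772 ft.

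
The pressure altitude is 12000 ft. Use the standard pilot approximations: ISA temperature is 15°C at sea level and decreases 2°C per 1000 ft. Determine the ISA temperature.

ISA temperature = 15 − 2 × (12000/1000) = 15 − 24 = -9°C.

-9°C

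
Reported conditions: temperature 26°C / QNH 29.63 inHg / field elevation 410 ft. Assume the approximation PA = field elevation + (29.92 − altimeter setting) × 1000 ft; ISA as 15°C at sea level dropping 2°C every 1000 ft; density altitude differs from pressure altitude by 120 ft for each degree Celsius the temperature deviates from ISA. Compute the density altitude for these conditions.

Pressure altitude = 410 + (29.92 − 29.63) × 1000 = 410 + (+290) = 700 ft.
ISA temperature at 700 ft = 15 − 2 × (700/1000) = 13.6°C.
ISA deviation = 26 − 13.6 = +12.4°C.
Density altitude = 700 + 120 × (12.4) = 2188 ft.

2188 ft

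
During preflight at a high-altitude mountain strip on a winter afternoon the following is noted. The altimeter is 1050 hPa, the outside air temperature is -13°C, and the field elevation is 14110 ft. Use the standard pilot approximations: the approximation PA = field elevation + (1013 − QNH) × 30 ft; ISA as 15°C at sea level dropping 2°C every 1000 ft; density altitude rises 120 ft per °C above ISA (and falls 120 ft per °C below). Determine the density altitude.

Pressure altitude = 14110 + (1013 − 1050) × 30 = 14110 + (-1110) = 13000 ft.
ISA temperature at 13000 ft = 15 − 2 × (13000/1000) = -11°C.
ISA deviation = -13 − (-11) = -2°C.
Density altitude = 13000 + 120 × (-2) = 12760 ft.

12760 ft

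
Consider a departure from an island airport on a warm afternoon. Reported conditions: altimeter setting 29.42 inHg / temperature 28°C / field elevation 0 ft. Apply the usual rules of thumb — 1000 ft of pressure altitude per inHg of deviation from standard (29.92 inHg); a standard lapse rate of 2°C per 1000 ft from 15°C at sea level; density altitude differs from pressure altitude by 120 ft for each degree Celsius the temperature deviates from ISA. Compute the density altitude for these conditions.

2180 ft

Pressure altitude = 0 + (29.92 − 29.42) × 1000 = 0 + (+500) = 500 ft.
ISA temperature at 500 ft = 15 − 2 × (500/1000) = 14°C.
ISA deviation = 28 − 14 = +14°C.
Density altitude = 500 + 120 × (14) = 2180 ft.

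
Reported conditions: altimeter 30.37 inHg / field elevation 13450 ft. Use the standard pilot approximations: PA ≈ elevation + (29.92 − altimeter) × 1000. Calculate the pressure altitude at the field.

Pressure correction = (29.92 − 30.37) × 1000 = -450 ft.
Pressure altitude = 13450 + (-450) = 13000 ft.

13000 ft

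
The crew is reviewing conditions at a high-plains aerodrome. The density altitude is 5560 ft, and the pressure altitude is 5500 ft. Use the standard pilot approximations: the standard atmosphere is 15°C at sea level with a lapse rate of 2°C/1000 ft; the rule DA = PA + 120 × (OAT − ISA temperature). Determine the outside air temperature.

Density altitude − pressure altitude = 5560 − 5500 = +60 ft.
At 120 ft/°C that is an ISA deviation of 60/120 = +0.5°C.
ISA temperature at 5500 ft = 15 − 2 × (5500/1000) = 4°C.
OAT = ISA + deviation = 4 + (+0.5) = 4.5°C.

4.5°C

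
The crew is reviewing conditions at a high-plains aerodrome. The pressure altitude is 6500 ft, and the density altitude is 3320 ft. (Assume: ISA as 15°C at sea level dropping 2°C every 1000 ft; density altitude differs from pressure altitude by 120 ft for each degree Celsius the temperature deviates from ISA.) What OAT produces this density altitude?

-24.5°C

Density altitude − pressure altitude = 3320 − 6500 = -3180 ft.
At 120 ft/°C that is an ISA deviation of -3180/120 = -26.5°C.
ISA temperature at 6500 ft = 15 − 2 × (6500/1000) = 2°C.
OAT = ISA + deviation = 2 + (-26.5) = -24.5°C.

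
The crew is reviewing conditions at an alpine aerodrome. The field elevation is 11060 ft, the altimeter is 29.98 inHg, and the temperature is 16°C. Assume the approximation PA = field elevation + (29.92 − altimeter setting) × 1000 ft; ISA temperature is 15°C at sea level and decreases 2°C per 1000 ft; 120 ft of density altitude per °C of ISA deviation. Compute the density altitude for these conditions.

13760 ft

Pressure altitude = 11060 + (29.92 − 29.98) × 1000 = 11060 + (-60) = 11000 ft.
ISA temperature at 11000 ft = 15 − 2 × (11000/1000) = -7°C.
ISA deviation = 16 − (-7) = +23°C.
Density altitude = 11000 + 120 × (23) = 13760 ft.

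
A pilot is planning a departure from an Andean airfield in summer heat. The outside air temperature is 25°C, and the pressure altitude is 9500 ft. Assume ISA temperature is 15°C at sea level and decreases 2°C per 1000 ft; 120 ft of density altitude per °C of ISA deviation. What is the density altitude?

12980 ft

ISA temperature at 9500 ft = 15 − 2 × (9500/1000) = -4°C.
ISA deviation = 25 − (-4) = +29°C.
Density altitude = 9500 + 120 × (29) = 9500 + (+3480) = 12980 ft.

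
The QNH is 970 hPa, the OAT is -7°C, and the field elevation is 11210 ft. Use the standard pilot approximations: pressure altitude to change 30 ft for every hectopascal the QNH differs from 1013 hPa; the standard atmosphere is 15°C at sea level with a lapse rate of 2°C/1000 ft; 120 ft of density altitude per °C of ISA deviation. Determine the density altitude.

Pressure altitude = 11210 + (1013 − 970) × 30 = 11210 + (+1290) = 12500 ft.
ISA temperature at 12500 ft = 15 − 2 × (12500/1000) = -10°C.
ISA deviation = -7 − (-10) = +3°C.
Density altitude = 12500 + 120 × (3) = 12860 ft.

12860 ft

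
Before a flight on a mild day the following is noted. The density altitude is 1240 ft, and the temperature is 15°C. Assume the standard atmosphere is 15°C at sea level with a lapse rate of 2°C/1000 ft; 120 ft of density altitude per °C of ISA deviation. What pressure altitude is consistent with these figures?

DA = PA + 120 × (OAT − (15 − 2·PA/1000)) = PA + 120·OAT − 1800 + 0.24·PA = 1.24·PA + 120·OAT − 1800.
So 1.24·PA = 1240 − 120 × 15 + 1800 = 1240.
PA = 1240 / 1.24 = 1000 ft.

1000 ft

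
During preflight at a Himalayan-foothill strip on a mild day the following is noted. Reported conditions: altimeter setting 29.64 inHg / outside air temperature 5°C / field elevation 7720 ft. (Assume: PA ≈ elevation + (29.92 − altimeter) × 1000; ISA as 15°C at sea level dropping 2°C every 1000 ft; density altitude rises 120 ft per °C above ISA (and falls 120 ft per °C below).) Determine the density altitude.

8720 ft

Pressure altitude = 7720 + (29.92 − 29.64) × 1000 = 7720 + (+280) = 8000 ft.
ISA temperature at 8000 ft = 15 − 2 × (8000/1000) = -1°C.
ISA deviation = 5 − (-1) = +6°C.
Density altitude = 8000 + 120 × (6) = 8720 ft.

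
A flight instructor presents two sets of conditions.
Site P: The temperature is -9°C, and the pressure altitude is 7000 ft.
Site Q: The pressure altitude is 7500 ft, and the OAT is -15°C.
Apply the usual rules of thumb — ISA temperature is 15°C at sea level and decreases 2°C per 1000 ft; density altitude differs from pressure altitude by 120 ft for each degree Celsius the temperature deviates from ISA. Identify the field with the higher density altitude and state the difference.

Site P by 100 ft

Site P: ISA temp = 1°C, deviation -10°C, DA = 7000 + 120 × (-10) = 5800 ft.
Site Q: ISA temp = 0°C, deviation -15°C, DA = 7500 + 120 × (-15) = 5700 ft.
Site P is higher by 5800 − 5700 = 100 ft.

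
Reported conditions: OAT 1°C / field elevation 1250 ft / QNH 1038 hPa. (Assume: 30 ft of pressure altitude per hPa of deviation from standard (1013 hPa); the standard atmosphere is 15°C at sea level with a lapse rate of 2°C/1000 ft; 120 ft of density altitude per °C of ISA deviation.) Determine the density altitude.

-1060 ft

Pressure altitude = 1250 + (1013 − 1038) × 30 = 1250 + (-750) = 500 ft.
ISA temperature at 500 ft = 15 − 2 × (500/1000) = 14°C.
ISA deviation = 1 − 14 = -13°C.
Density altitude = 500 + 120 × (-13) = -1060 ft.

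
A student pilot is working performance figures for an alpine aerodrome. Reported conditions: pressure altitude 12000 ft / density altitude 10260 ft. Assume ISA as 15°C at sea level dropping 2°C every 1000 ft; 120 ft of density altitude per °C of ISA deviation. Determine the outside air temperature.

Density altitude − pressure altitude = 10260 − 12000 = -1740 ft.
At 120 ft/°C that is an ISA deviation of -1740/120 = -14.5°C.
ISA temperature at 12000 ft = 15 − 2 × (12000/1000) = -9°C.
OAT = ISA + deviation = -9 + (-14.5) = -23.5°C.

-23.5°C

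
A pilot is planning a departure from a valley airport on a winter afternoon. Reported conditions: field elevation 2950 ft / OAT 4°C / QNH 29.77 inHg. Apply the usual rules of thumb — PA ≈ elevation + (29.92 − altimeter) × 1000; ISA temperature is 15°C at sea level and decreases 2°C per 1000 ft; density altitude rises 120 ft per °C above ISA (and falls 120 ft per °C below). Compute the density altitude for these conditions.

Pressure altitude = 2950 + (29.92 − 29.77) × 1000 = 2950 + (+150) = 3100 ft.
ISA temperature at 3100 ft = 15 − 2 × (3100/1000) = 8.8°C.
ISA deviation = 4 − 8.8 = -4.8°C.
Density altitude = 3100 + 120 × (-4.8) = 2524 ft.

2524 ft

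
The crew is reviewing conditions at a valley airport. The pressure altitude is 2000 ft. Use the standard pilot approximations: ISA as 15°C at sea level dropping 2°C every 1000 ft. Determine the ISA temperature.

11°C

ISA temperature = 15 − 2 × (2000/1000) = 15 − 4 = 11°C.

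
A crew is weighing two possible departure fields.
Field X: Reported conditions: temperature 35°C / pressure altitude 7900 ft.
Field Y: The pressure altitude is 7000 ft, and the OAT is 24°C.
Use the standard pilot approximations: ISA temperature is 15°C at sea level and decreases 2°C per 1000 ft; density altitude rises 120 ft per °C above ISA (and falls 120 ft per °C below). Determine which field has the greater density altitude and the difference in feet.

Field X by 2436 ft

Field X: ISA temp = -0.8°C, deviation +35.8°C, DA = 7900 + 120 × 35.8 = 12196 ft.
Field Y: ISA temp = 1°C, deviation +23°C, DA = 7000 + 120 × 23 = 9760 ft.
Field X is higher by 12196 − 9760 = 2436 ft.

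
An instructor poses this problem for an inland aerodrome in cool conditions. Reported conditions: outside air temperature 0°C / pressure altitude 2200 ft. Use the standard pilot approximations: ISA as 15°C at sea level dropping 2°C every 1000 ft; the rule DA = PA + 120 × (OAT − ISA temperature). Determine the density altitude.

928 ft

ISA temperature at 2200 ft = 15 − 2 × (2200/1000) = 10.6°C.
ISA deviation = 0 − 10.6 = -10.6°C.
Density altitude = 2200 + 120 × (-10.6) = 2200 + (-1272) = 928 ft.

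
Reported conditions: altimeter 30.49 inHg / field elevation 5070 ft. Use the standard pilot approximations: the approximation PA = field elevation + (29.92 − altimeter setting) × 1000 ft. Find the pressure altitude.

4500 ft

Pressure correction = (29.92 − 30.49) × 1000 = -570 ft.
Pressure altitude = 5070 + (-570) = 4500 ft.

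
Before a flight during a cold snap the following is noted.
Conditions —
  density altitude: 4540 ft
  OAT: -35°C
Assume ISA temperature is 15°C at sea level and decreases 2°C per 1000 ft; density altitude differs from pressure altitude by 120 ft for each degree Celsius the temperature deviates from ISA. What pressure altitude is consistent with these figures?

8500 ft

DA = PA + 120 × (OAT − (15 − 2·PA/1000)) = PA + 120·OAT − 1800 + 0.24·PA = 1.24·PA + 120·OAT − 1800.
So 1.24·PA = 4540 − 120 × (-35) + 1800 = 10540.
PA = 10540 / 1.24 = 8500 ft.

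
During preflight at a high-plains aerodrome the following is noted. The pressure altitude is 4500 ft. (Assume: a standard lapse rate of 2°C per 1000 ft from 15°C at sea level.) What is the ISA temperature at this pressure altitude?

6°C

ISA temperature = 15 − 2 × (4500/1000) = 15 − 9 = 6°C.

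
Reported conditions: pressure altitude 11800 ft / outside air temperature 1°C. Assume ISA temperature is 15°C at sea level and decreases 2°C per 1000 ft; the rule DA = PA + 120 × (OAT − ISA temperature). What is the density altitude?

12952 ft

ISA temperature at 11800 ft = 15 − 2 × (11800/1000) = -8.6°C.
ISA deviation = 1 − (-8.6) = +9.6°C.
Density altitude = 11800 + 120 × (9.6) = 11800 + (+1152) = 12952 ft.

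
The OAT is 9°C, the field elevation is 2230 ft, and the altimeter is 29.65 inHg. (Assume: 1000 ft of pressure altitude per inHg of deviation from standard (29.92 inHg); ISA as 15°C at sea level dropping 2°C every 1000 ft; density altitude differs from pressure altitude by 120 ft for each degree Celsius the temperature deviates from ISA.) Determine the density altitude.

2380 ft

Pressure altitude = 2230 + (29.92 − 29.65) × 1000 = 2230 + (+270) = 2500 ft.
ISA temperature at 2500 ft = 15 − 2 × (2500/1000) = 10°C.
ISA deviation = 9 − 10 = -1°C.
Density altitude = 2500 + 120 × (-1) = 2380 ft.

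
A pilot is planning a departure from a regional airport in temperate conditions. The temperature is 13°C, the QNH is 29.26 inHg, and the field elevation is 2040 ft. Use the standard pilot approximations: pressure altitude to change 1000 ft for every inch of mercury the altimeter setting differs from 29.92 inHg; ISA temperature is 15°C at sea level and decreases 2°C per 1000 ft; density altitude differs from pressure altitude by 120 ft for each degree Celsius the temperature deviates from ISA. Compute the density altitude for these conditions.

Pressure altitude = 2040 + (29.92 − 29.26) × 1000 = 2040 + (+660) = 2700 ft.
ISA temperature at 2700 ft = 15 − 2 × (2700/1000) = 9.6°C.
ISA deviation = 13 − 9.6 = +3.4°C.
Density altitude = 2700 + 120 × (3.4) = 3108 ft.

3108 ft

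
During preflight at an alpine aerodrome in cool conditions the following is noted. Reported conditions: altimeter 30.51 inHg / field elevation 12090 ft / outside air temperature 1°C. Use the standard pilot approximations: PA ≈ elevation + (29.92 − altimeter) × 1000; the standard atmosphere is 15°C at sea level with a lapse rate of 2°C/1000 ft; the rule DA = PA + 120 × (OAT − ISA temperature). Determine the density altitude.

12580 ft

Pressure altitude = 12090 + (29.92 − 30.51) × 1000 = 12090 + (-590) = 11500 ft.
ISA temperature at 11500 ft = 15 − 2 × (11500/1000) = -8°C.
ISA deviation = 1 − (-8) = +9°C.
Density altitude = 11500 + 120 × (9) = 12580 ft.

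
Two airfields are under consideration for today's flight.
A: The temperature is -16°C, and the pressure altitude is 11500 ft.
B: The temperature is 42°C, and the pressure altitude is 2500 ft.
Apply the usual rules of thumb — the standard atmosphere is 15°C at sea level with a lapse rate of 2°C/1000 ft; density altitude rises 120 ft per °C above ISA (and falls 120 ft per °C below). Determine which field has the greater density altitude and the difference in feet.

A: ISA temp = -8°C, deviation -8°C, DA = 11500 + 120 × (-8) = 10540 ft.
B: ISA temp = 10°C, deviation +32°C, DA = 2500 + 120 × 32 = 6340 ft.
A is higher by 10540 − 6340 = 4200 ft.

A by 4200 ft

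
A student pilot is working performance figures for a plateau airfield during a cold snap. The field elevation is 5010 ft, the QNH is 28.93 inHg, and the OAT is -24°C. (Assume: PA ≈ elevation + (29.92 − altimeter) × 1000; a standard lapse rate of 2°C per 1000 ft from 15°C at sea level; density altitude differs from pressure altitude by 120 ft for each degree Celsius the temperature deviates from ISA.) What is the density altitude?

2760 ft

Pressure altitude = 5010 + (29.92 − 28.93) × 1000 = 5010 + (+990) = 6000 ft.
ISA temperature at 6000 ft = 15 − 2 × (6000/1000) = 3°C.
ISA deviation = -24 − 3 = -27°C.
Density altitude = 6000 + 120 × (-27) = 2760 ft.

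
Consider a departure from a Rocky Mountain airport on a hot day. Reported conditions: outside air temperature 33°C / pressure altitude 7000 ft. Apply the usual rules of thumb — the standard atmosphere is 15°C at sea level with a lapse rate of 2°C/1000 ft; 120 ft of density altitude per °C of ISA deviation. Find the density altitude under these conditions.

10840 ft

ISA temperature at 7000 ft = 15 − 2 × (7000/1000) = 1°C.
ISA deviation = 33 − 1 = +32°C.
Density altitude = 7000 + 120 × (32) = 7000 + (+3840) = 10840 ft.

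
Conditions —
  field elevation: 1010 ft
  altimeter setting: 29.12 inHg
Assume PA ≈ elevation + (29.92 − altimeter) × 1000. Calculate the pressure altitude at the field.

Pressure correction = (29.92 − 29.12) × 1000 = +800 ft.
Pressure altitude = 1010 + (+800) = 1810 ft.

1810 ft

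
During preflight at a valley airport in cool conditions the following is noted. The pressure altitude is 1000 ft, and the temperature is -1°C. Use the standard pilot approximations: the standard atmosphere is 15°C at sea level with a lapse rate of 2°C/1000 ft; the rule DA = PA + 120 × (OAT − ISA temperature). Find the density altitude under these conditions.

-680 ft

ISA temperature at 1000 ft = 15 − 2 × (1000/1000) = 13°C.
ISA deviation = -1 − 13 = -14°C.
Density altitude = 1000 + 120 × (-14) = 1000 + (-1680) = -680 ft.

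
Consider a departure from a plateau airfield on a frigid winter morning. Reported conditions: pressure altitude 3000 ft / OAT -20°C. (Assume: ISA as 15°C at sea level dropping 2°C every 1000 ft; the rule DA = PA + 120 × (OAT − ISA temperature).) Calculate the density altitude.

-480 ft

ISA temperature at 3000 ft = 15 − 2 × (3000/1000) = 9°C.
ISA deviation = -20 − 9 = -29°C.
Density altitude = 3000 + 120 × (-29) = 3000 + (-3480) = -480 ft.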